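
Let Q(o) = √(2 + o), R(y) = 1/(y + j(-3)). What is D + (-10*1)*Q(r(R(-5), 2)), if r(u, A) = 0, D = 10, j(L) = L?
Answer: 10 - 10*√2 ≈ -4.1421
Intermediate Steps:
R(y) = 1/(-3 + y) (R(y) = 1/(y - 3) = 1/(-3 + y))
D + (-10*1)*Q(r(R(-5), 2)) = 10 + (-10*1)*√(2 + 0) = 10 - 10*√2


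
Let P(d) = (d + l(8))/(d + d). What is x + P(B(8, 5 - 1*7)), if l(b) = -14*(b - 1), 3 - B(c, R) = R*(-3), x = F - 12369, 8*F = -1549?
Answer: -301099/24 ≈ -12546.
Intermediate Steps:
F = -1549/8 (F = (1/8)*(-1549) = -1549/8 ≈ -193.63)
x = -100501/8 (x = -1549/8 - 12369 = -100501/8 ≈ -12563.)
B(c, R) = 3 + 3*R (B(c, R) = 3 - R*(-3) = 3 - (-3)*R = 3 + 3*R)
l(b) = 14 - 14*b (l(b) = -14*(-1 + b) = 14 - 14*b)
P(d) = (-98 + d)/(2*d) (P(d) = (d + (14 - 14*8))/(d + d) = (d + (14 - 112))/((2*d)) = (d - 98)*(1/(2*d)) = (-98 + d)*(1/(2*d)) = (-98 + d)/(2*d))
x + P(B(8, 5 - 1*7)) = -100501/8 + (-98 + (3 + 3*(5 - 1*7)))/(2*(3 + 3*(5 - 1*7))) = -100501/8 + (-98 + (3 + 3*(5 - 7)))/(2*(3 + 3*(5 - 7))) = -100501/8 + (-98 + (3 + 3*(-2)))/(2*(3 + 3*(-2))) = -100501/8 + (-98 + (3 - 6))/(2*(3 - 6)) = -100501/8 + (1/2)*(-98 - 3)/(-3) = -100501/8 + (1/2)*(-1/3)*(-101) = -100501/8 + 101/6 = -301099/24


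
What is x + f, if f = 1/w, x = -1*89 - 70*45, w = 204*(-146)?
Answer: -96470377/29784 ≈ -3239.0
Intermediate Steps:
w = -29784
x = -3239 (x = -89 - 3150 = -3239)
f = -1/29784 (f = 1/(-29784) = -1/29784 ≈ -3.3575e-5)
x + f = -3239 - 1/29784 = -96470377/29784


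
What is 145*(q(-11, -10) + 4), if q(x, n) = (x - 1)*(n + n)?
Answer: 35380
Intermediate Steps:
q(x, n) = 2*n*(-1 + x) (q(x, n) = (-1 + x)*(2*n) = 2*n*(-1 + x))
145*(q(-11, -10) + 4) = 145*(2*(-10)*(-1 - 11) + 4) = 145*(2*(-10)*(-12) + 4) = 145*(240 + 4) = 145*244 = 35380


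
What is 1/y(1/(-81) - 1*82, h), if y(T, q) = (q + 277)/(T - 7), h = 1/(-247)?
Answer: -127205/395847 ≈ -0.32135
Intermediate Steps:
h = -1/247 ≈ -0.0040486
y(T, q) = (277 + q)/(-7 + T)
1/y(1/(-81) - 1*82, h) = 1/((277 - 1/247)/(-7 + (1/(-81) - 1*82))) = 1/((68418/247)/(-7 + (-1/81 - 82))) = 1/((68418/247)/(-7 - 6643/81)) = 1/((68418/247)/(-7210/81)) = 1/(-81/7210*68418/247) = 1/(-395847/127205) = -127205/395847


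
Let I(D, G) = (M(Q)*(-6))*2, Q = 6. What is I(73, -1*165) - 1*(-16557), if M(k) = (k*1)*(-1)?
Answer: 16629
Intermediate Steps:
M(k) = -k (M(k) = k*(-1) = -k)
I(D, G) = 72 (I(D, G) = (-1*6*(-6))*2 = -6*(-6)*2 = 36*2 = 72)
I(73, -1*165) - 1*(-16557) = 72 - 1*(-16557) = 72 + 16557 = 16629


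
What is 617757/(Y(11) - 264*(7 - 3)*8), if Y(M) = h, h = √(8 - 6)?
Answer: -2609405568/35684351 - 617757*√2/71368702 ≈ -73.137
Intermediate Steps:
h = √2 ≈ 1.4142
Y(M) = √2
617757/(Y(11) - 264*(7 - 3)*8) = 617757/(√2 - 264*(7 - 3)*8) = 617757/(√2 - 1056*8) = 617757/(√2 - 264*32) = 617757/(√2 - 8448) = 617757/(-8448 + √2)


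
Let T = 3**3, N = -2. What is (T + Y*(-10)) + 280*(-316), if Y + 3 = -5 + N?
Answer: -88353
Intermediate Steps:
T = 27
Y = -10 (Y = -3 + (-5 - 2) = -3 - 7 = -10)
(T + Y*(-10)) + 280*(-316) = (27 - 10*(-10)) + 280*(-316) = (27 + 100) - 88480 = 127 - 88480 = -88353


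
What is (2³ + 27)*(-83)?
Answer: -2905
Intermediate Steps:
(2³ + 27)*(-83) = (8 + 27)*(-83) = 35*(-83) = -2905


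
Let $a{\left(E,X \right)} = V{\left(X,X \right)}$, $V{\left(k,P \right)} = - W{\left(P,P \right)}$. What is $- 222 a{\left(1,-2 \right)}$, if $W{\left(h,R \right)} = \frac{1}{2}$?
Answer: $111$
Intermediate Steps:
$W{\left(h,R \right)} = \frac{1}{2}$
$V{\left(k,P \right)} = - \frac{1}{2}$ ($V{\left(k,P \right)} = \left(-1\right) \frac{1}{2} = - \frac{1}{2}$)
$a{\left(E,X \right)} = - \frac{1}{2}$
$- 222 a{\left(1,-2 \right)} = \left(-222\right) \left(- \frac{1}{2}\right) = 111$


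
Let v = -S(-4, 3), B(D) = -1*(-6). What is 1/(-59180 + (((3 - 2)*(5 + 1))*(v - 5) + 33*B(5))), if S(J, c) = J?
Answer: -1/58988 ≈ -1.6953e-5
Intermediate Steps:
B(D) = 6
v = 4 (v = -1*(-4) = 4)
1/(-59180 + (((3 - 2)*(5 + 1))*(v - 5) + 33*B(5))) = 1/(-59180 + (((3 - 2)*(5 + 1))*(4 - 5) + 33*6)) = 1/(-59180 + ((1*6)*(-1) + 198)) = 1/(-59180 + (6*(-1) + 198)) = 1/(-59180 + (-6 + 198)) = 1/(-59180 + 192) = 1/(-58988) = -1/58988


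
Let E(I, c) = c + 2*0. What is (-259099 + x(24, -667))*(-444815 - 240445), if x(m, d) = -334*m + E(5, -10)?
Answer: 183050077500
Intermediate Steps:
E(I, c) = c (E(I, c) = c + 0 = c)
x(m, d) = -10 - 334*m (x(m, d) = -334*m - 10 = -10 - 334*m)
(-259099 + x(24, -667))*(-444815 - 240445) = (-259099 + (-10 - 334*24))*(-444815 - 240445) = (-259099 + (-10 - 8016))*(-685260) = (-259099 - 8026)*(-685260) = -267125*(-685260) = 183050077500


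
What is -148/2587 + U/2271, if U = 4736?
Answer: 11915924/5875077 ≈ 2.0282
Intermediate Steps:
-148/2587 + U/2271 = -148/2587 + 4736/2271 = 11915924/5875077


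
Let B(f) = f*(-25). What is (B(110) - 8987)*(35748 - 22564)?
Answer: -154740608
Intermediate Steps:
B(f) = -25*f
(B(110) - 8987)*(35748 - 22564) = (-25*110 - 8987)*(35748 - 22564) = (-2750 - 8987)*13184 = -11737*13184 = -154740608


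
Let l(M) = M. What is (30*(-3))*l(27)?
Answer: -2430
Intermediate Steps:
(30*(-3))*l(27) = (30*(-3))*27 = -90*27 = -2430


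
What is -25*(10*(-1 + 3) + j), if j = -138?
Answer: 2950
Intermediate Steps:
-25*(10*(-1 + 3) + j) = -25*(10*(-1 + 3) - 138) = -25*(10*2 - 138) = -25*(20 - 138) = -25*(-118) = 2950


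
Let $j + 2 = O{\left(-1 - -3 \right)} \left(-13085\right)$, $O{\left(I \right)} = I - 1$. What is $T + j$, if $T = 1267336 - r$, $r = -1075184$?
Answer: $2329433$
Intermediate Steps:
$T = 2342520$ ($T = 1267336 - -1075184 = 1267336 + 1075184 = 2342520$)
$O{\left(I \right)} = -1 + I$
$j = -13087$ ($j = -2 + \left(-1 - -2\right) \left(-13085\right) = -2 + \left(-1 + \left(-1 + 3\right)\right) \left(-13085\right) = -2 + \left(-1 + 2\right) \left(-13085\right) = -2 + 1 \left(-13085\right) = -2 - 13085 = -13087$)
$T + j = 2342520 - 13087 = 2329433$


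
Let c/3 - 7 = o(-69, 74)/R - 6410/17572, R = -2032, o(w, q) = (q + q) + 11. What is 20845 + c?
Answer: 186250070515/8926576 ≈ 20865.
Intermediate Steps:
o(w, q) = 11 + 2*q (o(w, q) = 2*q + 11 = 11 + 2*q)
c = 175593795/8926576 (c = 21 + 3*((11 + 2*74)/(-2032) - 6410/17572) = 21 + 3*((11 + 148)*(-1/2032) - 6410*1/17572) = 21 + 3*(159*(-1/2032) - 3205/8786) = 21 + 3*(-159/2032 - 3205/8786) = 21 + 3*(-3954767/8926576) = 21 - 11864301/8926576 = 175593795/8926576 ≈ 19.671)
20845 + c = 20845 + 175593795/8926576 = 186250070515/8926576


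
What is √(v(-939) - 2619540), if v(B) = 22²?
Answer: 4*I*√163691 ≈ 1618.3*I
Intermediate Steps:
v(B) = 484
√(v(-939) - 2619540) = √(484 - 2619540) = √(-2619056) = 4*I*√163691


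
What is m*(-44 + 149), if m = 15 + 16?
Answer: 3255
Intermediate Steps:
m = 31
m*(-44 + 149) = 31*(-44 + 149) = 31*105 = 3255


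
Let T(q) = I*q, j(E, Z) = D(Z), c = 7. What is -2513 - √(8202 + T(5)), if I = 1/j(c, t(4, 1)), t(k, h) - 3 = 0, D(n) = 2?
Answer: -2513 - √32818/2 ≈ -2603.6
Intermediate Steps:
t(k, h) = 3 (t(k, h) = 3 + 0 = 3)
j(E, Z) = 2
I = ½ (I = 1/2 = ½ ≈ 0.50000)
T(q) = q/2
-2513 - √(8202 + T(5)) = -2513 - √(8202 + (½)*5) = -2513 - √(8202 + 5/2) = -2513 - √(16409/2) = -2513 - √32818/2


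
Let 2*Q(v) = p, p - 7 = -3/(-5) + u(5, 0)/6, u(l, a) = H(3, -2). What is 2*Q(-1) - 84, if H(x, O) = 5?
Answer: -2267/30 ≈ -75.567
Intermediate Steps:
u(l, a) = 5
p = 253/30 (p = 7 + (-3/(-5) + 5/6) = 7 + (-3*(-⅕) + 5*(⅙)) = 7 + (⅗ + ⅚) = 7 + 43/30 = 253/30 ≈ 8.4333)
Q(v) = 253/60 (Q(v) = (½)*(253/30) = 253/60)
2*Q(-1) - 84 = 2*(253/60) - 84 = 253/30 - 84 = -2267/30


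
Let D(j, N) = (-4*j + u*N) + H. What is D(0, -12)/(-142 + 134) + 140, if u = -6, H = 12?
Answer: 259/2 ≈ 129.50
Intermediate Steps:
D(j, N) = 12 - 6*N - 4*j (D(j, N) = (-4*j - 6*N) + 12 = (-6*N - 4*j) + 12 = 12 - 6*N - 4*j)
D(0, -12)/(-142 + 134) + 140 = (12 - 6*(-12) - 4*0)/(-142 + 134) + 140 = (12 + 72 + 0)/(-8) + 140 = -⅛*84 + 140 = -21/2 + 140 = 259/2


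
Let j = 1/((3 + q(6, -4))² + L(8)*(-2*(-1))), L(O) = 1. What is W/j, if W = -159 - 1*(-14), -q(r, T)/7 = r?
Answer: -220835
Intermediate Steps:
q(r, T) = -7*r
W = -145 (W = -159 + 14 = -145)
j = 1/1523 (j = 1/((3 - 7*6)² + 1*(-2*(-1))) = 1/((3 - 42)² + 1*2) = 1/((-39)² + 2) = 1/(1521 + 2) = 1/1523 ≈ 0.00065660)
W/j = -145/1/1523 = -145*1523 = -220835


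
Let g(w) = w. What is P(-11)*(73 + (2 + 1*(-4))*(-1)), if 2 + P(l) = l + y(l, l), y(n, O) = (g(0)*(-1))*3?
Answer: -975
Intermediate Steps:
y(n, O) = 0 (y(n, O) = (0*(-1))*3 = 0*3 = 0)
P(l) = -2 + l (P(l) = -2 + (l + 0) = -2 + l)
P(-11)*(73 + (2 + 1*(-4))*(-1)) = (-2 - 11)*(73 + (2 + 1*(-4))*(-1)) = -13*(73 + (2 - 4)*(-1)) = -13*(73 - 2*(-1)) = -13*(73 + 2) = -13*75 = -975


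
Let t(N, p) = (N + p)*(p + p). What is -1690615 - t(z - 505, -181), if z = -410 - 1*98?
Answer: -2122843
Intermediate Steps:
z = -508 (z = -410 - 98 = -508)
t(N, p) = 2*p*(N + p) (t(N, p) = (N + p)*(2*p) = 2*p*(N + p))
-1690615 - t(z - 505, -181) = -1690615 - 2*(-181)*((-508 - 505) - 181) = -1690615 - 2*(-181)*(-1013 - 181) = -1690615 - 2*(-181)*(-1194) = -1690615 - 1*432228 = -1690615 - 432228 = -2122843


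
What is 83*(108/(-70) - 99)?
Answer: -292077/35 ≈ -8345.1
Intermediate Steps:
83*(108/(-70) - 99) = 83*(108*(-1/70) - 99) = 83*(-54/35 - 99) = 83*(-3519/35) = -292077/35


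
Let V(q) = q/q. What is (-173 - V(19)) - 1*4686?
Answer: -4860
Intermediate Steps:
V(q) = 1
(-173 - V(19)) - 1*4686 = (-173 - 1*1) - 1*4686 = (-173 - 1) - 4686 = -174 - 4686 = -4860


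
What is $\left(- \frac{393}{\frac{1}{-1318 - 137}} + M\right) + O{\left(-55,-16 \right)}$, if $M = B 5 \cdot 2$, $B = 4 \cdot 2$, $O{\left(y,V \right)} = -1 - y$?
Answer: $571949$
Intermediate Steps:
$B = 8$
$M = 80$ ($M = 8 \cdot 5 \cdot 2 = 40 \cdot 2 = 80$)
$\left(- \frac{393}{\frac{1}{-1318 - 137}} + M\right) + O{\left(-55,-16 \right)} = \left(- \frac{393}{\frac{1}{-1318 - 137}} + 80\right) - -54 = \left(- \frac{393}{\frac{1}{-1455}} + 80\right) + \left(-1 + 55\right) = \left(- \frac{393}{- \frac{1}{1455}} + 80\right) + 54 = \left(\left(-393\right) \left(-1455\right) + 80\right) + 54 = \left(571815 + 80\right) + 54 = 571895 + 54 = 571949$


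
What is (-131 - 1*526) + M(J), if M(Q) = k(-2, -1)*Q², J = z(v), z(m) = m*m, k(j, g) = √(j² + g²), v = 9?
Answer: -657 + 6561*√5 ≈ 14014.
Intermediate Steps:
k(j, g) = √(g² + j²)
z(m) = m²
J = 81 (J = 9² = 81)
M(Q) = √5*Q² (M(Q) = √((-1)² + (-2)²)*Q² = √(1 + 4)*Q² = √5*Q²)
(-131 - 1*526) + M(J) = (-131 - 1*526) + √5*81² = (-131 - 526) + √5*6561 = -657 + 6561*√5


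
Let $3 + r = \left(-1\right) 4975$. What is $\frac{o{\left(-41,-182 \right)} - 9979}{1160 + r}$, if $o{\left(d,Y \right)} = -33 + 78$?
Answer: $\frac{4967}{1909} \approx 2.6019$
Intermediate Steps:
$r = -4978$ ($r = -3 - 4975 = -4978$)
$o{\left(d,Y \right)} = 45$
$\frac{o{\left(-41,-182 \right)} - 9979}{1160 + r} = \frac{45 - 9979}{1160 - 4978} = - \frac{9934}{-3818} = \left(-9934\right) \left(- \frac{1}{3818}\right) = \frac{4967}{1909}$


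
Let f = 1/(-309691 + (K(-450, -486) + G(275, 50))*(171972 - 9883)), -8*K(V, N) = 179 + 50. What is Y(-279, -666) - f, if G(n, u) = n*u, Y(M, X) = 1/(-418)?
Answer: -17790197435/7436301130038 ≈ -0.0023923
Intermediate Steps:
Y(M, X) = -1/418
K(V, N) = -229/8 (K(V, N) = -(179 + 50)/8 = -⅛*229 = -229/8)
f = 8/17790194091 (f = 1/(-309691 + (-229/8 + 275*50)*(171972 - 9883)) = 1/(-309691 + (-229/8 + 13750)*162089) = 1/(-309691 + (109771/8)*162089) = 1/(-309691 + 17792671619/8) = 1/(17790194091/8) = 8/17790194091 ≈ 4.4969e-10)
Y(-279, -666) - f = -1/418 - 1*8/17790194091 = -1/418 - 8/17790194091 = -17790197435/7436301130038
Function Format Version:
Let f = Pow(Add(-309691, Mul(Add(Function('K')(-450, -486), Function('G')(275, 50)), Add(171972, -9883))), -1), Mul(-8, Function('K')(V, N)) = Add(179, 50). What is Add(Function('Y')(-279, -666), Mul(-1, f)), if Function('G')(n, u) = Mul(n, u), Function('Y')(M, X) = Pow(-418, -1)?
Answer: Rational(-17790197435, 7436301130038) ≈ -0.0023923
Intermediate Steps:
Function('Y')(M, X) = Rational(-1, 418)
Function('K')(V, N) = Rational(-229, 8) (Function('K')(V, N) = Mul(Rational(-1, 8), Add(179, 50)) = Mul(Rational(-1, 8), 229) = Rational(-229, 8))
f = Rational(8, 17790194091) (f = Pow(Add(-309691, Mul(Add(Rational(-229, 8), Mul(275, 50)), Add(171972, -9883))), -1) = Pow(Add(-309691, Mul(Add(Rational(-229, 8), 13750), 162089)), -1) = Pow(Add(-309691, Mul(Rational(109771, 8), 162089)), -1) = Pow(Add(-309691, Rational(17792671619, 8)), -1) = Pow(Rational(17790194091, 8), -1) = Rational(8, 17790194091) ≈ 4.4969e-10)
Add(Function('Y')(-279, -666), Mul(-1, f)) = Add(Rational(-1, 418), Mul(-1, Rational(8, 17790194091))) = Add(Rational(-1, 418), Rational(-8, 17790194091)) = Rational(-17790197435, 7436301130038)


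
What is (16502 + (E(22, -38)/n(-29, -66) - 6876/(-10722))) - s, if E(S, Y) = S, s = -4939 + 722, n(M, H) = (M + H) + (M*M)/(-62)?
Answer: 249219561801/12028297 ≈ 20719.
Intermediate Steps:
n(M, H) = H + M - M²/62 (n(M, H) = (H + M) + M²*(-1/62) = (H + M) - M²/62 = H + M - M²/62)
s = -4217
(16502 + (E(22, -38)/n(-29, -66) - 6876/(-10722))) - s = (16502 + (22/(-66 - 29 - 1/62*(-29)²) - 6876/(-10722))) - 1*(-4217) = (16502 + (22/(-66 - 29 - 1/62*841) - 6876*(-1/10722))) + 4217 = (16502 + (22/(-66 - 29 - 841/62) + 1146/1787)) + 4217 = (16502 + (22/(-6731/62) + 1146/1787)) + 4217 = (16502 + (22*(-62/6731) + 1146/1787)) + 4217 = (16502 + (-1364/6731 + 1146/1787)) + 4217 = (16502 + 5276258/12028297) + 4217 = 198496233352/12028297 + 4217 = 249219561801/12028297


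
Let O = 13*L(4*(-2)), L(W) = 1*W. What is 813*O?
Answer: -84552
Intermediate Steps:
L(W) = W
O = -104 (O = 13*(4*(-2)) = 13*(-8) = -104)
813*O = 813*(-104) = -84552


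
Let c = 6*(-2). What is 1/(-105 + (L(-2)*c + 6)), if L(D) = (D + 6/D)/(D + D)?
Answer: -1/114 ≈ -0.0087719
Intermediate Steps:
c = -12
L(D) = (D + 6/D)/(2*D) (L(D) = (D + 6/D)/((2*D)) = (D + 6/D)*(1/(2*D)) = (D + 6/D)/(2*D))
1/(-105 + (L(-2)*c + 6)) = 1/(-105 + ((½ + 3/(-2)²)*(-12) + 6)) = 1/(-105 + ((½ + 3*(¼))*(-12) + 6)) = 1/(-105 + ((½ + ¾)*(-12) + 6)) = 1/(-105 + ((5/4)*(-12) + 6)) = 1/(-105 + (-15 + 6)) = 1/(-105 - 9) = 1/(-114) = -1/114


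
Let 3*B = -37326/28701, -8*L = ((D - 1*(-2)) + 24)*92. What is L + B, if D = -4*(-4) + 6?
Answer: -15855394/28701 ≈ -552.43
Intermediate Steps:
D = 22 (D = 16 + 6 = 22)
L = -552 (L = -((22 - 1*(-2)) + 24)*92/8 = -((22 + 2) + 24)*92/8 = -(24 + 24)*92/8 = -6*92 = -1/8*4416 = -552)
B = -12442/28701 (B = (-37326/28701)/3 = (-37326*1/28701)/3 = (1/3)*(-12442/9567) = -12442/28701 ≈ -0.43350)
L + B = -552 - 12442/28701 = -15855394/28701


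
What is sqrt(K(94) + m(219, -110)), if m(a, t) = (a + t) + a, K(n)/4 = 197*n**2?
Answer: 14*sqrt(35526) ≈ 2638.8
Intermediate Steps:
K(n) = 788*n**2 (K(n) = 4*(197*n**2) = 788*n**2)
m(a, t) = t + 2*a
sqrt(K(94) + m(219, -110)) = sqrt(788*94**2 + (-110 + 2*219)) = sqrt(788*8836 + (-110 + 438)) = sqrt(6962768 + 328) = sqrt(6963096) = 14*sqrt(35526)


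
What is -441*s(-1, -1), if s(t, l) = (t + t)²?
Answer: -1764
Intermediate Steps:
s(t, l) = 4*t² (s(t, l) = (2*t)² = 4*t²)
-441*s(-1, -1) = -1764*(-1)² = -1764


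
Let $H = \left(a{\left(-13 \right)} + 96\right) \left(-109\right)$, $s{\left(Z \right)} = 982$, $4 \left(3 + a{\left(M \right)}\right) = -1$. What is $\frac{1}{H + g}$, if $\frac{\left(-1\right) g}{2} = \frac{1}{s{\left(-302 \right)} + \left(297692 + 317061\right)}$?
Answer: $- \frac{2462940}{24899707673} \approx -9.8914 \cdot 10^{-5}$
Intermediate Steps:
$a{\left(M \right)} = - \frac{13}{4}$ ($a{\left(M \right)} = -3 + \frac{1}{4} \left(-1\right) = -3 - \frac{1}{4} = - \frac{13}{4}$)
$H = - \frac{40439}{4}$ ($H = \left(- \frac{13}{4} + 96\right) \left(-109\right) = \frac{371}{4} \left(-109\right) = - \frac{40439}{4} \approx -10110.0$)
$g = - \frac{2}{615735}$ ($g = - \frac{2}{982 + \left(297692 + 317061\right)} = - \frac{2}{982 + 614753} = - \frac{2}{615735} \approx -3.2482 \cdot 10^{-6}$)
$\frac{1}{H + g} = \frac{1}{- \frac{40439}{4} - \frac{2}{615735}} = \frac{1}{- \frac{24899707673}{2462940}} = - \frac{2462940}{24899707673}$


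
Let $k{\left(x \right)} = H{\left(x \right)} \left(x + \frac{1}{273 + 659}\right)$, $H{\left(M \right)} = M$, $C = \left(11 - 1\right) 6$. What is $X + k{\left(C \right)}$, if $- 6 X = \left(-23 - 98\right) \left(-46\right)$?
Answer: $\frac{1868006}{699} \approx 2672.4$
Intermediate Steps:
$C = 60$ ($C = 10 \cdot 6 = 60$)
$k{\left(x \right)} = x \left(\frac{1}{932} + x\right)$ ($k{\left(x \right)} = x \left(x + \frac{1}{273 + 659}\right) = x \left(x + \frac{1}{932}\right) = x \left(\frac{1}{932} + x\right)$)
$X = - \frac{2783}{3}$ ($X = - \frac{\left(-23 - 98\right) \left(-46\right)}{6} = - \frac{\left(-121\right) \left(-46\right)}{6} = \left(- \frac{1}{6}\right) 5566 = - \frac{2783}{3} \approx -927.67$)
$X + k{\left(C \right)} = - \frac{2783}{3} + 60 \left(\frac{1}{932} + 60\right) = - \frac{2783}{3} + 60 \cdot \frac{55921}{932} = - \frac{2783}{3} + \frac{838815}{233} = \frac{1868006}{699}$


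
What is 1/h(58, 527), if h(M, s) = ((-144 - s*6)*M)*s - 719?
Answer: -1/101051915 ≈ -9.8959e-9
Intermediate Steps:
h(M, s) = -719 + M*s*(-144 - 6*s) (h(M, s) = ((-144 - 6*s)*M)*s - 719 = (M*(-144 - 6*s))*s - 719 = M*s*(-144 - 6*s) - 719 = -719 + M*s*(-144 - 6*s))
1/h(58, 527) = 1/(-719 - 144*58*527 - 6*58*527²) = 1/(-719 - 4401504 - 6*58*277729) = 1/(-719 - 4401504 - 96649692) = 1/(-101051915) = -1/101051915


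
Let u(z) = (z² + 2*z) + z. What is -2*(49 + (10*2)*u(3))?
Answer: -818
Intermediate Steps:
u(z) = z² + 3*z
-2*(49 + (10*2)*u(3)) = -2*(49 + (10*2)*(3*(3 + 3))) = -2*(49 + 20*(3*6)) = -2*(49 + 20*18) = -2*(49 + 360) = -2*409 = -818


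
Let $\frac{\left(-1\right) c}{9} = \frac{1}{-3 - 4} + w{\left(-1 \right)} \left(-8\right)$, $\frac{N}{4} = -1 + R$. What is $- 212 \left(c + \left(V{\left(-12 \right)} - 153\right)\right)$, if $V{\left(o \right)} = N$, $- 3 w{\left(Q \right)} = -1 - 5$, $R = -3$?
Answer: $\frac{35192}{7} \approx 5027.4$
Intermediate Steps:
$w{\left(Q \right)} = 2$ ($w{\left(Q \right)} = - \frac{-1 - 5}{3} = \left(- \frac{1}{3}\right) \left(-6\right) = 2$)
$N = -16$ ($N = 4 \left(-1 - 3\right) = 4 \left(-4\right) = -16$)
$V{\left(o \right)} = -16$
$c = \frac{1017}{7}$ ($c = - 9 \left(\frac{1}{-3 - 4} + 2 \left(-8\right)\right) = - 9 \left(\frac{1}{-7} - 16\right) = - 9 \left(- \frac{1}{7} - 16\right) = \left(-9\right) \left(- \frac{113}{7}\right) = \frac{1017}{7} \approx 145.29$)
$- 212 \left(c + \left(V{\left(-12 \right)} - 153\right)\right) = - 212 \left(\frac{1017}{7} - 169\right) = \left(-212\right) \left(- \frac{166}{7}\right) = \frac{35192}{7}$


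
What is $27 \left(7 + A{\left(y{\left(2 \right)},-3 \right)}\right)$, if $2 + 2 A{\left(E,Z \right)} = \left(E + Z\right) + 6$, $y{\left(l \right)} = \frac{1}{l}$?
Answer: $\frac{837}{4} \approx 209.25$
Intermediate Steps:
$A{\left(E,Z \right)} = 2 + \frac{E}{2} + \frac{Z}{2}$ ($A{\left(E,Z \right)} = -1 + \frac{\left(E + Z\right) + 6}{2} = -1 + \frac{6 + E + Z}{2} = -1 + \left(3 + \frac{E}{2} + \frac{Z}{2}\right) = 2 + \frac{E}{2} + \frac{Z}{2}$)
$27 \left(7 + A{\left(y{\left(2 \right)},-3 \right)}\right) = 27 \left(7 + \left(2 + \frac{1}{2 \cdot 2} + \frac{1}{2} \left(-3\right)\right)\right) = 27 \left(7 + \left(2 + \frac{1}{2} \cdot \frac{1}{2} - \frac{3}{2}\right)\right) = 27 \left(7 + \left(2 + \frac{1}{4} - \frac{3}{2}\right)\right) = 27 \left(7 + \frac{3}{4}\right) = 27 \cdot \frac{31}{4} = \frac{837}{4}$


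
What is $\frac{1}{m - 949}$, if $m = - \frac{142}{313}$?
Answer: $- \frac{313}{297179} \approx -0.0010532$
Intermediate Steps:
$m = - \frac{142}{313}$ ($m = \left(-142\right) \frac{1}{313} = - \frac{142}{313} \approx -0.45367$)
$\frac{1}{m - 949} = \frac{1}{- \frac{142}{313} - 949} = \frac{1}{- \frac{297179}{313}} = - \frac{313}{297179}$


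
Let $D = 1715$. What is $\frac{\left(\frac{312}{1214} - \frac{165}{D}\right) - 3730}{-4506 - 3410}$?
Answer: $\frac{776556253}{1648119116} \approx 0.47118$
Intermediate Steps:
$\frac{\left(\frac{312}{1214} - \frac{165}{D}\right) - 3730}{-4506 - 3410} = \frac{\left(\frac{312}{1214} - \frac{165}{1715}\right) - 3730}{-4506 - 3410} = \frac{\left(312 \cdot \frac{1}{1214} - \frac{33}{343}\right) - 3730}{-7916} = \left(\left(\frac{156}{607} - \frac{33}{343}\right) - 3730\right) \left(- \frac{1}{7916}\right) = \left(\frac{33477}{208201} - 3730\right) \left(- \frac{1}{7916}\right) = \left(- \frac{776556253}{208201}\right) \left(- \frac{1}{7916}\right) = \frac{776556253}{1648119116}$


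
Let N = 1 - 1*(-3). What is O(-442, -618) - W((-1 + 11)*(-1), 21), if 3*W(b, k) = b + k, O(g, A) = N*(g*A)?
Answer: 3277861/3 ≈ 1.0926e+6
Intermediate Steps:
N = 4 (N = 1 + 3 = 4)
O(g, A) = 4*A*g (O(g, A) = 4*(g*A) = 4*(A*g) = 4*A*g)
W(b, k) = b/3 + k/3 (W(b, k) = (b + k)/3 = b/3 + k/3)
O(-442, -618) - W((-1 + 11)*(-1), 21) = 4*(-618)*(-442) - (((-1 + 11)*(-1))/3 + (⅓)*21) = 1092624 - ((10*(-1))/3 + 7) = 1092624 - ((⅓)*(-10) + 7) = 1092624 - (-10/3 + 7) = 1092624 - 1*11/3 = 1092624 - 11/3 = 3277861/3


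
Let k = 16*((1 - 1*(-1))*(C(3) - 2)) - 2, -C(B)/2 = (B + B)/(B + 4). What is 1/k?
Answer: -7/846 ≈ -0.0082742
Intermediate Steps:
C(B) = -4*B/(4 + B) (C(B) = -2*(B + B)/(B + 4) = -2*2*B/(4 + B) = -4*B/(4 + B))
k = -846/7 (k = 16*((1 - 1*(-1))*(-4*3/(4 + 3) - 2)) - 2 = 16*((1 + 1)*(-4*3/7 - 2)) - 2 = 16*(2*(-4*3*1/7 - 2)) - 2 = 16*(2*(-12/7 - 2)) - 2 = 16*(2*(-26/7)) - 2 = 16*(-52/7) - 2 = -832/7 - 2 = -846/7 ≈ -120.86)
1/k = 1/(-846/7) = -7/846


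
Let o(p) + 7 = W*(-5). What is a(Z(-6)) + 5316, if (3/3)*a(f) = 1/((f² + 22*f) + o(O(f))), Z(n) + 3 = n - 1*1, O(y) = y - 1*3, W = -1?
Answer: 648551/122 ≈ 5316.0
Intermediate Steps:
O(y) = -3 + y (O(y) = y - 3 = -3 + y)
Z(n) = -4 + n (Z(n) = -3 + (n - 1*1) = -3 + (n - 1) = -3 + (-1 + n) = -4 + n)
o(p) = -2 (o(p) = -7 - 1*(-5) = -7 + 5 = -2)
a(f) = 1/(-2 + f² + 22*f) (a(f) = 1/((f² + 22*f) - 2) = 1/(-2 + f² + 22*f))
a(Z(-6)) + 5316 = 1/(-2 + (-4 - 6)² + 22*(-4 - 6)) + 5316 = 1/(-2 + (-10)² + 22*(-10)) + 5316 = 1/(-2 + 100 - 220) + 5316 = 1/(-122) + 5316 = -1/122 + 5316 = 648551/122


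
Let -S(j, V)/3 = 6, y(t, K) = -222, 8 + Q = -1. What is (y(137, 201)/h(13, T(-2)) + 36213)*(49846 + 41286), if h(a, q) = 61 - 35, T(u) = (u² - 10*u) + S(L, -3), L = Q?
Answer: 42892004856/13 ≈ 3.2994e+9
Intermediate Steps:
Q = -9 (Q = -8 - 1 = -9)
L = -9
S(j, V) = -18 (S(j, V) = -3*6 = -18)
T(u) = -18 + u² - 10*u (T(u) = (u² - 10*u) - 18 = -18 + u² - 10*u)
h(a, q) = 26
(y(137, 201)/h(13, T(-2)) + 36213)*(49846 + 41286) = (-222/26 + 36213)*(49846 + 41286) = (-222*1/26 + 36213)*91132 = (-111/13 + 36213)*91132 = (470658/13)*91132 = 42892004856/13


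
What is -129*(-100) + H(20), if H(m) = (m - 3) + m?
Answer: 12937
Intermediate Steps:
H(m) = -3 + 2*m (H(m) = (-3 + m) + m = -3 + 2*m)
-129*(-100) + H(20) = -129*(-100) + (-3 + 2*20) = 12900 + (-3 + 40) = 12900 + 37 = 12937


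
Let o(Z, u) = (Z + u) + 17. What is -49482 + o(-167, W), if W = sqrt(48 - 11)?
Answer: -49632 + sqrt(37) ≈ -49626.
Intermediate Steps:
W = sqrt(37) ≈ 6.0828
o(Z, u) = 17 + Z + u
-49482 + o(-167, W) = -49482 + (17 - 167 + sqrt(37)) = -49482 + (-150 + sqrt(37)) = -49632 + sqrt(37)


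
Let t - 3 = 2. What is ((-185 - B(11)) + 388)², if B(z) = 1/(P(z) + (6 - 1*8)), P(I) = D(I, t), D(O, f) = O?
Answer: 3334276/81 ≈ 41164.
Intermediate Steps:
t = 5 (t = 3 + 2 = 5)
P(I) = I
B(z) = 1/(-2 + z) (B(z) = 1/(z + (6 - 1*8)) = 1/(z + (6 - 8)) = 1/(z - 2) = 1/(-2 + z))
((-185 - B(11)) + 388)² = ((-185 - 1/(-2 + 11)) + 388)² = ((-185 - 1/9) + 388)² = ((-185 - 1*⅑) + 388)² = ((-185 - ⅑) + 388)² = (-1666/9 + 388)² = (1826/9)² = 3334276/81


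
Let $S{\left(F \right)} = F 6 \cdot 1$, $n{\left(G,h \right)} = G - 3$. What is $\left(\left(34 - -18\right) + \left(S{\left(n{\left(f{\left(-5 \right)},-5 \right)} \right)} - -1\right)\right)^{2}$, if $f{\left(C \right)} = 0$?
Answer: $1225$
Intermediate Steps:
$n{\left(G,h \right)} = -3 + G$
$S{\left(F \right)} = 6 F$ ($S{\left(F \right)} = 6 F 1 = 6 F$)
$\left(\left(34 - -18\right) + \left(S{\left(n{\left(f{\left(-5 \right)},-5 \right)} \right)} - -1\right)\right)^{2} = \left(\left(34 - -18\right) + \left(6 \left(-3 + 0\right) - -1\right)\right)^{2} = \left(\left(34 + 18\right) + \left(6 \left(-3\right) + 1\right)\right)^{2} = \left(52 + \left(-18 + 1\right)\right)^{2} = \left(52 - 17\right)^{2} = 35^{2} = 1225$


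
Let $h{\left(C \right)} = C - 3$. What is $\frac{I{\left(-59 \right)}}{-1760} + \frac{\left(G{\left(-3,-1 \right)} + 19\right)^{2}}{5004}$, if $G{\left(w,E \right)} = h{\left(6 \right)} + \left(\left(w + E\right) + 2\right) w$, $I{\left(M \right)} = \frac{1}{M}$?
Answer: $\frac{20353891}{129903840} \approx 0.15668$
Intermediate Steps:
$h{\left(C \right)} = -3 + C$ ($h{\left(C \right)} = C - 3 = -3 + C$)
$G{\left(w,E \right)} = 3 + w \left(2 + E + w\right)$ ($G{\left(w,E \right)} = \left(-3 + 6\right) + \left(\left(w + E\right) + 2\right) w = 3 + \left(\left(E + w\right) + 2\right) w = 3 + \left(2 + E + w\right) w = 3 + w \left(2 + E + w\right)$)
$\frac{I{\left(-59 \right)}}{-1760} + \frac{\left(G{\left(-3,-1 \right)} + 19\right)^{2}}{5004} = \frac{1}{\left(-59\right) \left(-1760\right)} + \frac{\left(\left(3 + \left(-3\right)^{2} + 2 \left(-3\right) - -3\right) + 19\right)^{2}}{5004} = \left(- \frac{1}{59}\right) \left(- \frac{1}{1760}\right) + \left(\left(3 + 9 - 6 + 3\right) + 19\right)^{2} \cdot \frac{1}{5004} = \frac{1}{103840} + \left(9 + 19\right)^{2} \cdot \frac{1}{5004} = \frac{1}{103840} + 28^{2} \cdot \frac{1}{5004} = \frac{1}{103840} + 784 \cdot \frac{1}{5004} = \frac{1}{103840} + \frac{196}{1251} = \frac{20353891}{129903840}$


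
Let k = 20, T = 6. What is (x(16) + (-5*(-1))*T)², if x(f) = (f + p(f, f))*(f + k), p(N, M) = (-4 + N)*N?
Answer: 56520324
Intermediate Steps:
p(N, M) = N*(-4 + N)
x(f) = (20 + f)*(f + f*(-4 + f)) (x(f) = (f + f*(-4 + f))*(f + 20) = (f + f*(-4 + f))*(20 + f) = (20 + f)*(f + f*(-4 + f)))
(x(16) + (-5*(-1))*T)² = (16*(-60 + 16² + 17*16) - 5*(-1)*6)² = (16*(-60 + 256 + 272) + 5*6)² = (16*468 + 30)² = (7488 + 30)² = 7518² = 56520324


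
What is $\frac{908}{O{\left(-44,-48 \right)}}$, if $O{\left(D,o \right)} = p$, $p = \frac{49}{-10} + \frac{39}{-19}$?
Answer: $- \frac{172520}{1321} \approx -130.6$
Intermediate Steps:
$p = - \frac{1321}{190}$ ($p = 49 \left(- \frac{1}{10}\right) + 39 \left(- \frac{1}{19}\right) = - \frac{49}{10} - \frac{39}{19} = - \frac{1321}{190} \approx -6.9526$)
$O{\left(D,o \right)} = - \frac{1321}{190}$
$\frac{908}{O{\left(-44,-48 \right)}} = \frac{908}{- \frac{1321}{190}} = 908 \left(- \frac{190}{1321}\right) = - \frac{172520}{1321}$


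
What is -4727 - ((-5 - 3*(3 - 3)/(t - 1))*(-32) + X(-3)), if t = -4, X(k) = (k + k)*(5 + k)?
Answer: -4875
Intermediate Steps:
X(k) = 2*k*(5 + k) (X(k) = (2*k)*(5 + k) = 2*k*(5 + k))
-4727 - ((-5 - 3*(3 - 3)/(t - 1))*(-32) + X(-3)) = -4727 - ((-5 - 3*(3 - 3)/(-4 - 1))*(-32) + 2*(-3)*(5 - 3)) = -4727 - ((-5 - 0/(-5))*(-32) + 2*(-3)*2) = -4727 - ((-5 - 0*(-1)/5)*(-32) - 12) = -4727 - ((-5 - 3*0)*(-32) - 12) = -4727 - ((-5 + 0)*(-32) - 12) = -4727 - (-5*(-32) - 12) = -4727 - (160 - 12) = -4727 - 1*148 = -4727 - 148 = -4875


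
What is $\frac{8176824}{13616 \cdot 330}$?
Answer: $\frac{340701}{187220} \approx 1.8198$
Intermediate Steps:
$\frac{8176824}{13616 \cdot 330} = \frac{8176824}{4493280} = 8176824 \cdot \frac{1}{4493280} = \frac{340701}{187220}$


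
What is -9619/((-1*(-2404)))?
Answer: -9619/2404 ≈ -4.0013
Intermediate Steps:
-9619/((-1*(-2404))) = -9619/2404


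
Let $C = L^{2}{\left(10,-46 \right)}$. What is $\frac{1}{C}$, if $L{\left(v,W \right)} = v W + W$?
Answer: $\frac{1}{256036} \approx 3.9057 \cdot 10^{-6}$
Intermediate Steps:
$L{\left(v,W \right)} = W + W v$ ($L{\left(v,W \right)} = W v + W = W + W v$)
$C = 256036$ ($C = \left(- 46 \left(1 + 10\right)\right)^{2} = \left(\left(-46\right) 11\right)^{2} = \left(-506\right)^{2} = 256036$)
$\frac{1}{C} = \frac{1}{256036}$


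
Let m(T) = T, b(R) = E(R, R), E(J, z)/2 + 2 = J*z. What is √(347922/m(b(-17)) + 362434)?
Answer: √29903252953/287 ≈ 602.53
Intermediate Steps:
E(J, z) = -4 + 2*J*z (E(J, z) = -4 + 2*(J*z) = -4 + 2*J*z)
b(R) = -4 + 2*R² (b(R) = -4 + 2*R*R = -4 + 2*R²)
√(347922/m(b(-17)) + 362434) = √(347922/(-4 + 2*(-17)²) + 362434) = √(347922/(-4 + 2*289) + 362434) = √(347922/(-4 + 578) + 362434) = √(347922/574 + 362434) = √(347922*(1/574) + 362434) = √(173961/287 + 362434) = √(104192519/287) = √29903252953/287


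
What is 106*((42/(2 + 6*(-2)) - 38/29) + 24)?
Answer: 284186/145 ≈ 1959.9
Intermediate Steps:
106*((42/(2 + 6*(-2)) - 38/29) + 24) = 106*((42/(2 - 12) - 38*1/29) + 24) = 106*((42/(-10) - 38/29) + 24) = 106*((42*(-1/10) - 38/29) + 24) = 106*((-21/5 - 38/29) + 24) = 106*(-799/145 + 24) = 106*(2681/145) = 284186/145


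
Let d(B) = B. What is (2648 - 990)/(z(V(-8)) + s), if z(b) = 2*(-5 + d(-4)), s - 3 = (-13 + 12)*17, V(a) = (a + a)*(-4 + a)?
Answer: -829/16 ≈ -51.813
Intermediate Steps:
V(a) = 2*a*(-4 + a) (V(a) = (2*a)*(-4 + a) = 2*a*(-4 + a))
s = -14 (s = 3 + (-13 + 12)*17 = 3 - 1*17 = 3 - 17 = -14)
z(b) = -18 (z(b) = 2*(-5 - 4) = 2*(-9) = -18)
(2648 - 990)/(z(V(-8)) + s) = (2648 - 990)/(-18 - 14) = 1658/(-32) = 1658*(-1/32) = -829/16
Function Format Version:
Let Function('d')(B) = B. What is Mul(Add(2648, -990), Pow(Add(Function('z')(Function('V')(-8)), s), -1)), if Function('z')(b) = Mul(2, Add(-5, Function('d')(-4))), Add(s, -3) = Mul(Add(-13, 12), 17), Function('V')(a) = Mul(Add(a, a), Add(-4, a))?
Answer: Rational(-829, 16) ≈ -51.813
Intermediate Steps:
Function('V')(a) = Mul(2, a, Add(-4, a)) (Function('V')(a) = Mul(Mul(2, a), Add(-4, a)) = Mul(2, a, Add(-4, a)))
s = -14 (s = Add(3, Mul(Add(-13, 12), 17)) = Add(3, Mul(-1, 17)) = Add(3, -17) = -14)
Function('z')(b) = -18 (Function('z')(b) = Mul(2, Add(-5, -4)) = Mul(2, -9) = -18)
Mul(Add(2648, -990), Pow(Add(Function('z')(Function('V')(-8)), s), -1)) = Mul(Add(2648, -990), Pow(Add(-18, -14), -1)) = Mul(1658, Pow(-32, -1)) = Mul(1658, Rational(-1, 32)) = Rational(-829, 16)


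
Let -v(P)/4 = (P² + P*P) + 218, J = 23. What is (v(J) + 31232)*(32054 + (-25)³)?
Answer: 429256912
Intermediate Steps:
v(P) = -872 - 8*P² (v(P) = -4*((P² + P*P) + 218) = -4*((P² + P²) + 218) = -4*(2*P² + 218) = -4*(218 + 2*P²) = -872 - 8*P²)
(v(J) + 31232)*(32054 + (-25)³) = ((-872 - 8*23²) + 31232)*(32054 + (-25)³) = ((-872 - 8*529) + 31232)*(32054 - 15625) = ((-872 - 4232) + 31232)*16429 = (-5104 + 31232)*16429 = 26128*16429 = 429256912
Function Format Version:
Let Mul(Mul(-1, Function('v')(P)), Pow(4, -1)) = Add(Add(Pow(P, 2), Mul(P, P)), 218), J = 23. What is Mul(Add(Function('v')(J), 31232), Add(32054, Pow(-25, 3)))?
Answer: 429256912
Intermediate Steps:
Function('v')(P) = Add(-872, Mul(-8, Pow(P, 2))) (Function('v')(P) = Mul(-4, Add(Add(Pow(P, 2), Mul(P, P)), 218)) = Mul(-4, Add(Add(Pow(P, 2), Pow(P, 2)), 218)) = Mul(-4, Add(Mul(2, Pow(P, 2)), 218)) = Mul(-4, Add(218, Mul(2, Pow(P, 2)))) = Add(-872, Mul(-8, Pow(P, 2))))
Mul(Add(Function('v')(J), 31232), Add(32054, Pow(-25, 3))) = Mul(Add(Add(-872, Mul(-8, Pow(23, 2))), 31232), Add(32054, Pow(-25, 3))) = Mul(Add(Add(-872, Mul(-8, 529)), 31232), Add(32054, -15625)) = Mul(Add(Add(-872, -4232), 31232), 16429) = Mul(Add(-5104, 31232), 16429) = Mul(26128, 16429) = 429256912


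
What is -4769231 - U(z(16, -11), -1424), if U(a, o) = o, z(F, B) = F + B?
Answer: -4767807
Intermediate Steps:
z(F, B) = B + F
-4769231 - U(z(16, -11), -1424) = -4769231 - 1*(-1424) = -4769231 + 1424 = -4767807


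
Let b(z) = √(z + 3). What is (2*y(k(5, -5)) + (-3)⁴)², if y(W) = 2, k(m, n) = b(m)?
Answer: 7225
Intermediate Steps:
b(z) = √(3 + z)
k(m, n) = √(3 + m)
(2*y(k(5, -5)) + (-3)⁴)² = (2*2 + (-3)⁴)² = (4 + 81)² = 85² = 7225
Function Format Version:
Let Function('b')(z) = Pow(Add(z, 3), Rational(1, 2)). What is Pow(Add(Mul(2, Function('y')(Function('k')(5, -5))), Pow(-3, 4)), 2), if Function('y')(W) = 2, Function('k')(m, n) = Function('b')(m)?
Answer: 7225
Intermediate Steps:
Function('b')(z) = Pow(Add(3, z), Rational(1, 2))
Function('k')(m, n) = Pow(Add(3, m), Rational(1, 2))
Pow(Add(Mul(2, Function('y')(Function('k')(5, -5))), Pow(-3, 4)), 2) = Pow(Add(Mul(2, 2), Pow(-3, 4)), 2) = Pow(Add(4, 81), 2) = Pow(85, 2) = 7225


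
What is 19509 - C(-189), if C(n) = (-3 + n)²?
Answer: -17355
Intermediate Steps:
19509 - C(-189) = 19509 - (-3 - 189)² = 19509 - 1*(-192)² = 19509 - 1*36864 = 19509 - 36864 = -17355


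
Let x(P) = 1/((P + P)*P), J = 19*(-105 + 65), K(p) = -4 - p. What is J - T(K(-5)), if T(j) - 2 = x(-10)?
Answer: -152401/200 ≈ -762.00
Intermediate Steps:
J = -760 (J = 19*(-40) = -760)
x(P) = 1/(2*P²) (x(P) = 1/(((2*P))*P) = (1/(2*P))/P = 1/(2*P²))
T(j) = 401/200 (T(j) = 2 + (½)/(-10)² = 2 + (½)*(1/100) = 2 + 1/200 = 401/200)
J - T(K(-5)) = -760 - 1*401/200 = -760 - 401/200 = -152401/200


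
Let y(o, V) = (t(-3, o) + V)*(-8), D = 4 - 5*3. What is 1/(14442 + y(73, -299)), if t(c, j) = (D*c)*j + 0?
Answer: -1/2438 ≈ -0.00041017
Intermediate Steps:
D = -11 (D = 4 - 15 = -11)
t(c, j) = -11*c*j (t(c, j) = (-11*c)*j + 0 = -11*c*j + 0 = -11*c*j)
y(o, V) = -264*o - 8*V (y(o, V) = (-11*(-3)*o + V)*(-8) = (33*o + V)*(-8) = (V + 33*o)*(-8) = -264*o - 8*V)
1/(14442 + y(73, -299)) = 1/(14442 + (-264*73 - 8*(-299))) = 1/(14442 + (-19272 + 2392)) = 1/(14442 - 16880) = 1/(-2438) = -1/2438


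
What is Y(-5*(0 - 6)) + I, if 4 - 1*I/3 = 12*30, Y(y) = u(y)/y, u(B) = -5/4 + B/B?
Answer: -128161/120 ≈ -1068.0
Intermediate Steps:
u(B) = -¼ (u(B) = -5*¼ + 1 = -5/4 + 1 = -¼)
Y(y) = -1/(4*y)
I = -1068 (I = 12 - 36*30 = 12 - 3*360 = 12 - 1080 = -1068)
Y(-5*(0 - 6)) + I = -(-1/(5*(0 - 6)))/4 - 1068 = -1/(4*((-5*(-6)))) - 1068 = -¼/30 - 1068 = -¼*1/30 - 1068 = -1/120 - 1068 = -128161/120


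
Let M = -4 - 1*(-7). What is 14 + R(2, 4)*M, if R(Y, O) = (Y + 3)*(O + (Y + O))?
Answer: 164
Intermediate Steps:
R(Y, O) = (3 + Y)*(Y + 2*O) (R(Y, O) = (3 + Y)*(O + (O + Y)) = (3 + Y)*(Y + 2*O))
M = 3 (M = -4 + 7 = 3)
14 + R(2, 4)*M = 14 + (2² + 3*2 + 6*4 + 2*4*2)*3 = 14 + (4 + 6 + 24 + 16)*3 = 14 + 50*3 = 14 + 150 = 164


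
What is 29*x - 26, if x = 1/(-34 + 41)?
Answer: -153/7 ≈ -21.857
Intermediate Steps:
x = 1/7 ≈ 0.14286
29*x - 26 = 29*(1/7) - 26 = 29/7 - 26 = -153/7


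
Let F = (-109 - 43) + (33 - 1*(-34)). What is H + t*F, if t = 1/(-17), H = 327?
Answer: 332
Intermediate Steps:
t = -1/17 ≈ -0.058824
F = -85 (F = -152 + (33 + 34) = -152 + 67 = -85)
H + t*F = 327 - 1/17*(-85) = 327 + 5 = 332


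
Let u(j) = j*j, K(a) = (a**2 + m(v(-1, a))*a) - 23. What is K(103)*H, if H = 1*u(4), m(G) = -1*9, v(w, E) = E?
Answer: 154544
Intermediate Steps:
m(G) = -9
K(a) = -23 + a**2 - 9*a (K(a) = (a**2 - 9*a) - 23 = -23 + a**2 - 9*a)
u(j) = j**2
H = 16 (H = 1*4**2 = 1*16 = 16)
K(103)*H = (-23 + 103**2 - 9*103)*16 = (-23 + 10609 - 927)*16 = 9659*16 = 154544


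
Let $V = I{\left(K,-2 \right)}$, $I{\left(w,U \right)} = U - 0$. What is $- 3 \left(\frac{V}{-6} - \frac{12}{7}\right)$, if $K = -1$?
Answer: $\frac{29}{7} \approx 4.1429$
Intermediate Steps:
$I{\left(w,U \right)} = U$ ($I{\left(w,U \right)} = U + 0 = U$)
$V = -2$
$- 3 \left(\frac{V}{-6} - \frac{12}{7}\right) = - 3 \left(- \frac{2}{-6} - \frac{12}{7}\right) = - 3 \left(\left(-2\right) \left(- \frac{1}{6}\right) - \frac{12}{7}\right) = - 3 \left(\frac{1}{3} - \frac{12}{7}\right) = \left(-3\right) \left(- \frac{29}{21}\right) = \frac{29}{7}$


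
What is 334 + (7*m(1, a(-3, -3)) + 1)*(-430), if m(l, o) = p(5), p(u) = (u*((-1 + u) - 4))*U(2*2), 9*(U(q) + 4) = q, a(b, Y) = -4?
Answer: -96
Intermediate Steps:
U(q) = -4 + q/9
p(u) = -32*u*(-5 + u)/9 (p(u) = (u*((-1 + u) - 4))*(-4 + (2*2)/9) = (u*(-5 + u))*(-4 + (⅑)*4) = (u*(-5 + u))*(-4 + 4/9) = (u*(-5 + u))*(-32/9) = -32*u*(-5 + u)/9)
m(l, o) = 0 (m(l, o) = (32/9)*5*(5 - 1*5) = (32/9)*5*(5 - 5) = (32/9)*5*0 = 0)
334 + (7*m(1, a(-3, -3)) + 1)*(-430) = 334 + (7*0 + 1)*(-430) = 334 + (0 + 1)*(-430) = 334 + 1*(-430) = 334 - 430 = -96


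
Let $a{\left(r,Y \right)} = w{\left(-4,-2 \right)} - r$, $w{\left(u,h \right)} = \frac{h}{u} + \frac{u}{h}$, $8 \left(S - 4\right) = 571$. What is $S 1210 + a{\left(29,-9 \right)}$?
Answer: $\frac{364709}{4} \approx 91177.0$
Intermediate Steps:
$S = \frac{603}{8}$ ($S = 4 + \frac{1}{8} \cdot 571 = 4 + \frac{571}{8} = \frac{603}{8} \approx 75.375$)
$a{\left(r,Y \right)} = \frac{5}{2} - r$ ($a{\left(r,Y \right)} = \left(- \frac{2}{-4} - \frac{4}{-2}\right) - r = \left(\left(-2\right) \left(- \frac{1}{4}\right) - -2\right) - r = \left(\frac{1}{2} + 2\right) - r = \frac{5}{2} - r$)
$S 1210 + a{\left(29,-9 \right)} = \frac{603}{8} \cdot 1210 + \left(\frac{5}{2} - 29\right) = \frac{364815}{4} + \left(\frac{5}{2} - 29\right) = \frac{364815}{4} - \frac{53}{2} = \frac{364709}{4}$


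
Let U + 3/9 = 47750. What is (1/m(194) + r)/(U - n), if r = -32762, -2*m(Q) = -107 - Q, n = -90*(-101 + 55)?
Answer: -29584080/39379529 ≈ -0.75126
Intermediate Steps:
U = 143249/3 (U = -⅓ + 47750 = 143249/3 ≈ 47750.)
n = 4140 (n = -90*(-46) = 4140)
m(Q) = 107/2 + Q/2 (m(Q) = -(-107 - Q)/2 = 107/2 + Q/2)
(1/m(194) + r)/(U - n) = (1/(107/2 + (½)*194) - 32762)/(143249/3 - 1*4140) = (1/(107/2 + 97) - 32762)/(143249/3 - 4140) = (1/(301/2) - 32762)/(130829/3) = (2/301 - 32762)*(3/130829) = -9861360/301*3/130829 = -29584080/39379529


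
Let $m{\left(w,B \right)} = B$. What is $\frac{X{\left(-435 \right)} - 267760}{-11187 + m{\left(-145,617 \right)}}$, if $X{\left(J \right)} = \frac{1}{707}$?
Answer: $\frac{189306319}{7472990} \approx 25.332$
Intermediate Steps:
$X{\left(J \right)} = \frac{1}{707}$
$\frac{X{\left(-435 \right)} - 267760}{-11187 + m{\left(-145,617 \right)}} = \frac{\frac{1}{707} - 267760}{-11187 + 617} = - \frac{189306319}{707 \left(-10570\right)} = \left(- \frac{189306319}{707}\right) \left(- \frac{1}{10570}\right) = \frac{189306319}{7472990}$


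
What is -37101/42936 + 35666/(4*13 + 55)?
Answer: 509128523/1531384 ≈ 332.46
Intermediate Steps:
-37101/42936 + 35666/(4*13 + 55) = -37101*1/42936 + 35666/(52 + 55) = -12367/14312 + 35666/107 = 509128523/1531384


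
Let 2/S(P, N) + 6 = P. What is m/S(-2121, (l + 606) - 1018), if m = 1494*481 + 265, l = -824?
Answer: -1529055633/2 ≈ -7.6453e+8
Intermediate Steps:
S(P, N) = 2/(-6 + P)
m = 718879 (m = 718614 + 265 = 718879)
m/S(-2121, (l + 606) - 1018) = 718879/((2/(-6 - 2121))) = 718879/((2/(-2127))) = 718879/((2*(-1/2127))) = 718879/(-2/2127) = 718879*(-2127/2) = -1529055633/2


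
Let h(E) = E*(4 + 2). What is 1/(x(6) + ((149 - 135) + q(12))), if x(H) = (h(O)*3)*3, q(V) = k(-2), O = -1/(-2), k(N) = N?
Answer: 1/39 ≈ 0.025641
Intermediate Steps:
O = ½ (O = -1*(-½) = ½ ≈ 0.50000)
q(V) = -2
h(E) = 6*E (h(E) = E*6 = 6*E)
x(H) = 27 (x(H) = ((6*(½))*3)*3 = (3*3)*3 = 9*3 = 27)
1/(x(6) + ((149 - 135) + q(12))) = 1/(27 + ((149 - 135) - 2)) = 1/(27 + (14 - 2)) = 1/(27 + 12) = 1/39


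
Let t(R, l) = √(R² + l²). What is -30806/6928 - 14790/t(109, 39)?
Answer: -15403/3464 - 7395*√13402/6701 ≈ -132.20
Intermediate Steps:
-30806/6928 - 14790/t(109, 39) = -30806/6928 - 14790/√(109² + 39²) = -30806*1/6928 - 14790/√(11881 + 1521) = -15403/3464 - 14790*√13402/13402 = -15403/3464 - 7395*√13402/6701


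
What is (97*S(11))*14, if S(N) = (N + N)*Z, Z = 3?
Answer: 89628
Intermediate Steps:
S(N) = 6*N (S(N) = (N + N)*3 = (2*N)*3 = 6*N)
(97*S(11))*14 = (97*(6*11))*14 = (97*66)*14 = 6402*14 = 89628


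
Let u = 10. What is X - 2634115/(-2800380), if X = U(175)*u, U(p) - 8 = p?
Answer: 93224173/50916 ≈ 1830.9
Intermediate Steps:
U(p) = 8 + p
X = 1830 (X = (8 + 175)*10 = 183*10 = 1830)
X - 2634115/(-2800380) = 1830 - 2634115/(-2800380) = 1830 - 2634115*(-1)/2800380 = 1830 - 1*(-47893/50916) = 1830 + 47893/50916 = 93224173/50916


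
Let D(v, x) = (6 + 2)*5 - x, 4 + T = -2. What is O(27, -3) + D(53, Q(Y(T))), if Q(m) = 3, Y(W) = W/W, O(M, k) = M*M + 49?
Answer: 815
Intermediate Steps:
T = -6 (T = -4 - 2 = -6)
O(M, k) = 49 + M**2 (O(M, k) = M**2 + 49 = 49 + M**2)
Y(W) = 1
D(v, x) = 40 - x (D(v, x) = 8*5 - x = 40 - x)
O(27, -3) + D(53, Q(Y(T))) = (49 + 27**2) + (40 - 1*3) = (49 + 729) + (40 - 3) = 778 + 37 = 815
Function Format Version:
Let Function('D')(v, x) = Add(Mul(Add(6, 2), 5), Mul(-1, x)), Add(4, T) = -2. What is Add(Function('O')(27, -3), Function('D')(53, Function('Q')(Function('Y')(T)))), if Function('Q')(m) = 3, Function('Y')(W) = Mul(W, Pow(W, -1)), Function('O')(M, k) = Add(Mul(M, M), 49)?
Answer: 815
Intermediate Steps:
T = -6 (T = Add(-4, -2) = -6)
Function('O')(M, k) = Add(49, Pow(M, 2)) (Function('O')(M, k) = Add(Pow(M, 2), 49) = Add(49, Pow(M, 2)))
Function('Y')(W) = 1
Function('D')(v, x) = Add(40, Mul(-1, x)) (Function('D')(v, x) = Add(Mul(8, 5), Mul(-1, x)) = Add(40, Mul(-1, x)))
Add(Function('O')(27, -3), Function('D')(53, Function('Q')(Function('Y')(T)))) = Add(Add(49, Pow(27, 2)), Add(40, Mul(-1, 3))) = Add(Add(49, 729), Add(40, -3)) = Add(778, 37) = 815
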